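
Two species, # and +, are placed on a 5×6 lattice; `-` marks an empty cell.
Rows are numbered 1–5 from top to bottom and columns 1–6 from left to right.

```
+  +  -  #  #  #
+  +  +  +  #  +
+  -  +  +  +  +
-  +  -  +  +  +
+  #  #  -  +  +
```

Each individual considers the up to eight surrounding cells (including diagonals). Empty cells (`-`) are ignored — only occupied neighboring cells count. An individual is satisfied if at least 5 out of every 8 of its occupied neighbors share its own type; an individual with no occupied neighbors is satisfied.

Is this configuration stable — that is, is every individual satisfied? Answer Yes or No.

No

(1,1)+ 3/3 ✓
(1,2)+ 4/4 ✓
(1,4)# 2/4 ✗
(1,5)# 3/5 ✗
(1,6)# 2/3 ✓
(2,1)+ 4/4 ✓
(2,2)+ 6/6 ✓
(2,3)+ 5/6 ✓
(2,4)+ 4/7 ✗
(2,5)# 3/8 ✗
(2,6)+ 2/5 ✗
(3,1)+ 3/3 ✓
(3,3)+ 6/6 ✓
(3,4)+ 6/7 ✓
(3,5)+ 7/8 ✓
(3,6)+ 4/5 ✓
(4,2)+ 3/5 ✗
(4,4)+ 5/6 ✓
(4,5)+ 7/7 ✓
(4,6)+ 5/5 ✓
(5,1)+ 1/2 ✗
(5,2)# 1/3 ✗
(5,3)# 1/3 ✗
(5,5)+ 4/4 ✓
(5,6)+ 3/3 ✓
For instance (1,4) has only 2/4 same-type neighbors, below 5/8.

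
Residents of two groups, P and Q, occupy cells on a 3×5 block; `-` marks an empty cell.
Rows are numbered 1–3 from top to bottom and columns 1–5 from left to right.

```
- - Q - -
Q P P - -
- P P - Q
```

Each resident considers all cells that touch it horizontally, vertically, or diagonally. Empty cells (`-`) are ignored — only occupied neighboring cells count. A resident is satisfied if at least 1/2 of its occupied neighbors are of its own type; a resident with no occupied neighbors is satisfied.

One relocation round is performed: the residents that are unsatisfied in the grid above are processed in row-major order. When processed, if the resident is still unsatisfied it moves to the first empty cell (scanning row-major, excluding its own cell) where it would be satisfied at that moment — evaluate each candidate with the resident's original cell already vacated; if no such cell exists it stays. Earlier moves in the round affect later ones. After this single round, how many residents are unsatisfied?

Initially unsatisfied (in order): (1,3), (2,1).
  (1,3) → (1,1).
  (2,1) → (1,5).
Resulting grid:
Q - - - Q
- P P - -
- P P - Q
Unsatisfied now: (1,1).

1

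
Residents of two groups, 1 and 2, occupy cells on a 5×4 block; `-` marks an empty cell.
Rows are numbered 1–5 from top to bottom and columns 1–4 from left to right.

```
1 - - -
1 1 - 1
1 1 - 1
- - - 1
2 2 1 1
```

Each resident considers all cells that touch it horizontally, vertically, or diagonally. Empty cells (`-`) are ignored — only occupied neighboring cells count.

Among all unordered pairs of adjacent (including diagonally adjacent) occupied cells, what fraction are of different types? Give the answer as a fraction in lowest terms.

Scan each occupied cell's neighbors to the right and below (and the two forward diagonals) so each pair is counted once.
From row 1: 0 unlike of 2 pairs (running 0/2).
From row 2: 0 unlike of 6 pairs (running 0/8).
From row 3: 0 unlike of 2 pairs (running 0/10).
From row 4: 0 unlike of 2 pairs (running 0/12).
From row 5: 1 unlike of 3 pairs (running 1/15).
Total adjacent occupied pairs: 15; unlike-type pairs: 1.
1/15 is already in lowest terms.

1/15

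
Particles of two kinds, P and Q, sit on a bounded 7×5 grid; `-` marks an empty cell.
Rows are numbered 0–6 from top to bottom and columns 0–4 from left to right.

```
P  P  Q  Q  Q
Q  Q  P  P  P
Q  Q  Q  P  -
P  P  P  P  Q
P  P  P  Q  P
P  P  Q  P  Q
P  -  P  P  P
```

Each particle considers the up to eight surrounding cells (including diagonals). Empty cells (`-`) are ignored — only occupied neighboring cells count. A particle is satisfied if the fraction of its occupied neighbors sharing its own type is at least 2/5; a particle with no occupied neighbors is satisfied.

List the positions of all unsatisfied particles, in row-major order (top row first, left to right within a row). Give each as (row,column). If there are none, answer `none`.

(0,0), (0,4), (1,2), (2,2), (3,4), (4,3), (5,2), (5,4)

Row 0: (0,0)P 1/3 ✗ · (0,1)P 2/5 ✓ · (0,2)Q 2/5 ✓ · (0,3)Q 2/5 ✓ · (0,4)Q 1/3 ✗
Row 1: (1,0)Q 3/5 ✓ · (1,1)Q 5/8 ✓ · (1,2)P 3/8 ✗ · (1,3)P 3/7 ✓ · (1,4)P 2/4 ✓
Row 2: (2,0)Q 3/5 ✓ · (2,1)Q 4/8 ✓ · (2,2)Q 2/8 ✗ · (2,3)P 5/7 ✓
Row 3: (3,0)P 3/5 ✓ · (3,1)P 5/8 ✓ · (3,2)P 5/8 ✓ · (3,3)P 4/7 ✓ · (3,4)Q 1/4 ✗
Row 4: (4,0)P 5/5 ✓ · (4,1)P 7/8 ✓ · (4,2)P 6/8 ✓ · (4,3)Q 3/8 ✗ · (4,4)P 2/5 ✓
Row 5: (5,0)P 4/4 ✓ · (5,1)P 6/7 ✓ · (5,2)Q 1/7 ✗ · (5,3)P 5/8 ✓ · (5,4)Q 1/5 ✗
Row 6: (6,0)P 2/2 ✓ · (6,2)P 3/4 ✓ · (6,3)P 3/5 ✓ · (6,4)P 2/3 ✓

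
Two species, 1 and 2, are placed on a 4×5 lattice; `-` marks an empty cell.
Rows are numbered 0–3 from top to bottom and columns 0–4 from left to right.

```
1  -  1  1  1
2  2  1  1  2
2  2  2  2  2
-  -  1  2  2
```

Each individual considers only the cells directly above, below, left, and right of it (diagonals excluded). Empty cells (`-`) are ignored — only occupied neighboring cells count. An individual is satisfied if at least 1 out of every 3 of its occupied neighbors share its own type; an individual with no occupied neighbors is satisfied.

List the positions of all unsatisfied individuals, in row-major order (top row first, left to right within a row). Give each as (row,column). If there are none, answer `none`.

(0,0)1 0/1 unhappy
(0,2)1 2/2 ok
(0,3)1 3/3 ok
(0,4)1 1/2 ok
(1,0)2 2/3 ok
(1,1)2 2/3 ok
(1,2)1 2/4 ok
(1,3)1 2/4 ok
(1,4)2 1/3 ok
(2,0)2 2/2 ok
(2,1)2 3/3 ok
(2,2)2 2/4 ok
(2,3)2 3/4 ok
(2,4)2 3/3 ok
(3,2)1 0/2 unhappy
(3,3)2 2/3 ok
(3,4)2 2/2 ok

(0,0), (3,2)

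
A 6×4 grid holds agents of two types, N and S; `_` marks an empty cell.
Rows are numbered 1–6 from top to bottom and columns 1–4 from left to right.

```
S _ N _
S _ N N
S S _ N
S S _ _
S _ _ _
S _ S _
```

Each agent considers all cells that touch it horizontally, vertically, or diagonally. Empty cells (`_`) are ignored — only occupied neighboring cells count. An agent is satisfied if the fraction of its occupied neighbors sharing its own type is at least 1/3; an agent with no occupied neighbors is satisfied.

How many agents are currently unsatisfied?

(1,1)S 1/1 ✓
(1,3)N 2/2 ✓
(2,1)S 3/3 ✓
(2,3)N 3/4 ✓
(2,4)N 3/3 ✓
(3,1)S 4/4 ✓
(3,2)S 4/5 ✓
(3,4)N 2/2 ✓
(4,1)S 4/4 ✓
(4,2)S 4/4 ✓
(5,1)S 3/3 ✓
(6,1)S 1/1 ✓
(6,3)S 0/0 ✓
Every one meets the threshold.

0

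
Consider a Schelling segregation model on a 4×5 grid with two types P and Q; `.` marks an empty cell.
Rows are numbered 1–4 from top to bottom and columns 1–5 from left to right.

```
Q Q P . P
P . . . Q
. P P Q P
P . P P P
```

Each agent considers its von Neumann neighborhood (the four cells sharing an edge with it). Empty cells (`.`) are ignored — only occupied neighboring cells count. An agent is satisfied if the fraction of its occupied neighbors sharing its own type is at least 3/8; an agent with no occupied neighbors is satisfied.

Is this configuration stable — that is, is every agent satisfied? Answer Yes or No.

(1,1)Q 1/2 satisfied
(1,2)Q 1/2 satisfied
(1,3)P 0/1 not
(1,5)P 0/1 not
(2,1)P 0/1 not
(2,5)Q 0/2 not
(3,2)P 1/1 satisfied
(3,3)P 2/3 satisfied
(3,4)Q 0/3 not
(3,5)P 1/3 not
(4,1)P 0/0 satisfied
(4,3)P 2/2 satisfied
(4,4)P 2/3 satisfied
(4,5)P 2/2 satisfied
For instance (1,3) has only 0/1 same-type neighbors, below 3/8.

No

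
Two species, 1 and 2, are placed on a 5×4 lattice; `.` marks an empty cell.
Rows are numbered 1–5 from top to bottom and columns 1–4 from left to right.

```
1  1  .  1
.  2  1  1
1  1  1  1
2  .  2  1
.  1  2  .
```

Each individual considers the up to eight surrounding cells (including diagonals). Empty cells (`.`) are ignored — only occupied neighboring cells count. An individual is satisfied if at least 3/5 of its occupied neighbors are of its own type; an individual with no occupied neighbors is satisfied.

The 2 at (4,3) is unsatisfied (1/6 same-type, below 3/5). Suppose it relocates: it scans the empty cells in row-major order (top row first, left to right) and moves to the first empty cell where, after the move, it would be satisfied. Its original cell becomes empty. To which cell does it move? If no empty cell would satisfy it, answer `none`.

none

Vacating (4,3). Empty cells in order:
  (1,3): 1/5 same-type → still unsatisfied.
  (2,1): 1/5 same-type → still unsatisfied.
  (4,2): 2/6 same-type → still unsatisfied.
  (5,1): 1/2 same-type → still unsatisfied.
  (5,4): 1/2 same-type → still unsatisfied.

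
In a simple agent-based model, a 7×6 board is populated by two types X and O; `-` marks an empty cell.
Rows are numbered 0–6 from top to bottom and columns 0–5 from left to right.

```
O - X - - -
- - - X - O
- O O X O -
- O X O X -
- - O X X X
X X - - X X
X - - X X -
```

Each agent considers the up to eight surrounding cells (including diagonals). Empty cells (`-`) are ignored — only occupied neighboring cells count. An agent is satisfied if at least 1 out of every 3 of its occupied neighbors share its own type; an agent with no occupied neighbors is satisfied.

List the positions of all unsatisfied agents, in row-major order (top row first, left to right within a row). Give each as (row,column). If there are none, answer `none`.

(0,0)O 0/0 satisfied
(0,2)X 1/1 satisfied
(1,3)X 2/4 satisfied
(1,5)O 1/1 satisfied
(2,1)O 2/3 satisfied
(2,2)O 3/6 satisfied
(2,3)X 3/6 satisfied
(2,4)O 2/5 satisfied
(3,1)O 3/4 satisfied
(3,2)X 2/7 not
(3,3)O 3/8 satisfied
(3,4)X 4/6 satisfied
(4,2)O 2/5 satisfied
(4,3)X 4/6 satisfied
(4,4)X 5/6 satisfied
(4,5)X 4/4 satisfied
(5,0)X 2/2 satisfied
(5,1)X 2/3 satisfied
(5,4)X 6/6 satisfied
(5,5)X 4/4 satisfied
(6,0)X 2/2 satisfied
(6,3)X 2/2 satisfied
(6,4)X 3/3 satisfied

(3,2)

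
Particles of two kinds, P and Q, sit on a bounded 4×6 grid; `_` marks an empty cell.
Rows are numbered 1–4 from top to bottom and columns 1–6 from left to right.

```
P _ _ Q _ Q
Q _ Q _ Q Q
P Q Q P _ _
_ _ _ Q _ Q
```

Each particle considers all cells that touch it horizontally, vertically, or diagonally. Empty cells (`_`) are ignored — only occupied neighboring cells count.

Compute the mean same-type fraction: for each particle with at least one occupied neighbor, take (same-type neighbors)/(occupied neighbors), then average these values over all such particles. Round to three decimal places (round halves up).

Row 1: (1,1)P 0/1 · (1,4)Q 2/2 · (1,6)Q 2/2
Row 2: (2,1)Q 1/3 · (2,3)Q 3/4 · (2,5)Q 3/4 · (2,6)Q 2/2
Row 3: (3,1)P 0/2 · (3,2)Q 3/4 · (3,3)Q 3/4 · (3,4)P 0/4
Row 4: (4,4)Q 1/2 · (4,6)Q — no occupied neighbors
Sum over 12 particles: 0/1 + 2/2 + 2/2 + 1/3 + 3/4 + 3/4 + 2/2 + 0/2 + 3/4 + 3/4 + 0/4 + 1/2 = 41/6; mean = 41/6 ÷ 12 = 41/72 = 0.569444… → 0.569.

0.569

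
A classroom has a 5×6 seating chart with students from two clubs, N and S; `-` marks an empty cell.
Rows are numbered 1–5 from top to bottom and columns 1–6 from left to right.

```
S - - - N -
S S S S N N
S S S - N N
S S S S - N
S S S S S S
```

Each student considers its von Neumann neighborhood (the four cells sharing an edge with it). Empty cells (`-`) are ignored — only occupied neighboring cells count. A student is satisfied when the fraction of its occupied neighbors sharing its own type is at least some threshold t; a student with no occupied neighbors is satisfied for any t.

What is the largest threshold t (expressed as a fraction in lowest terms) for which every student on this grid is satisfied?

(1,1)S 1/1
(1,5)N 1/1
(2,1)S 3/3
(2,2)S 3/3
(2,3)S 3/3
(2,4)S 1/2
(2,5)N 3/4
(2,6)N 2/2
(3,1)S 3/3
(3,2)S 4/4
(3,3)S 3/3
(3,5)N 2/2
(3,6)N 3/3
(4,1)S 3/3
(4,2)S 4/4
(4,3)S 4/4
(4,4)S 2/2
(4,6)N 1/2
(5,1)S 2/2
(5,2)S 3/3
(5,3)S 3/3
(5,4)S 3/3
(5,5)S 2/2
(5,6)S 1/2
The smallest same-type fraction is 1/2 at (2,4), which reduces to 1/2. Any threshold above that leaves this student unsatisfied.

1/2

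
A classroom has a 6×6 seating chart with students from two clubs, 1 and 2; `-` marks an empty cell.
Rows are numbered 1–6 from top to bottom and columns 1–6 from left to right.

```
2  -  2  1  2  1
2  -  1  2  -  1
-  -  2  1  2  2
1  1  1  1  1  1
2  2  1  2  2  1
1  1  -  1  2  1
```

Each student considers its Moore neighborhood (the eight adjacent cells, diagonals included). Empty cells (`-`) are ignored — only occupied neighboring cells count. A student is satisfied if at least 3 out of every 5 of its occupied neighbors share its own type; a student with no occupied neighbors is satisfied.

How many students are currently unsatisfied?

26

Row 1: (1,1)2 1/1 ✓ · (1,3)2 1/3 ✗ · (1,4)1 1/4 ✗ · (1,5)2 1/4 ✗ · (1,6)1 1/2 ✗
Row 2: (2,1)2 1/1 ✓ · (2,3)1 2/5 ✗ · (2,4)2 4/7 ✗ · (2,6)1 1/4 ✗
Row 3: (3,3)2 1/6 ✗ · (3,4)1 4/7 ✗ · (3,5)2 2/7 ✗ · (3,6)2 1/4 ✗
Row 4: (4,1)1 1/3 ✗ · (4,2)1 3/6 ✗ · (4,3)1 4/7 ✗ · (4,4)1 4/8 ✗ · (4,5)1 4/8 ✗ · (4,6)1 2/5 ✗
Row 5: (5,1)2 1/5 ✗ · (5,2)2 1/7 ✗ · (5,3)1 5/7 ✓ · (5,4)2 2/7 ✗ · (5,5)2 2/8 ✗ · (5,6)1 3/5 ✓
Row 6: (6,1)1 1/3 ✗ · (6,2)1 2/4 ✗ · (6,4)1 1/4 ✗ · (6,5)2 2/5 ✗ · (6,6)1 1/3 ✗
Unsatisfied: (1,3), (1,4), (1,5), (1,6), (2,3), (2,4), (2,6), (3,3), (3,4), (3,5), (3,6), (4,1), (4,2), (4,3), (4,4), (4,5), (4,6), (5,1), (5,2), (5,4), (5,5), (6,1), (6,2), (6,4), (6,5), (6,6) — 26 in total.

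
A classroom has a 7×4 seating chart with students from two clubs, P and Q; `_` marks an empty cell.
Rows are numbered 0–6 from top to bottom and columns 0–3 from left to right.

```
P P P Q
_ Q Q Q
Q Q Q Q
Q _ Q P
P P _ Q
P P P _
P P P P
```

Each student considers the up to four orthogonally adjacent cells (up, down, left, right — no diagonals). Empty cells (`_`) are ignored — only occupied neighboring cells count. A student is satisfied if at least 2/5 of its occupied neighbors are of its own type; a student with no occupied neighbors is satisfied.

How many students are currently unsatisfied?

3

(0,0)P 1/1 ✓
(0,1)P 2/3 ✓
(0,2)P 1/3 ✗
(0,3)Q 1/2 ✓
(1,1)Q 2/3 ✓
(1,2)Q 3/4 ✓
(1,3)Q 3/3 ✓
(2,0)Q 2/2 ✓
(2,1)Q 3/3 ✓
(2,2)Q 4/4 ✓
(2,3)Q 2/3 ✓
(3,0)Q 1/2 ✓
(3,2)Q 1/2 ✓
(3,3)P 0/3 ✗
(4,0)P 2/3 ✓
(4,1)P 2/2 ✓
(4,3)Q 0/1 ✗
(5,0)P 3/3 ✓
(5,1)P 4/4 ✓
(5,2)P 2/2 ✓
(6,0)P 2/2 ✓
(6,1)P 3/3 ✓
(6,2)P 3/3 ✓
(6,3)P 1/1 ✓
Unsatisfied: (0,2), (3,3), (4,3) — 3 in total.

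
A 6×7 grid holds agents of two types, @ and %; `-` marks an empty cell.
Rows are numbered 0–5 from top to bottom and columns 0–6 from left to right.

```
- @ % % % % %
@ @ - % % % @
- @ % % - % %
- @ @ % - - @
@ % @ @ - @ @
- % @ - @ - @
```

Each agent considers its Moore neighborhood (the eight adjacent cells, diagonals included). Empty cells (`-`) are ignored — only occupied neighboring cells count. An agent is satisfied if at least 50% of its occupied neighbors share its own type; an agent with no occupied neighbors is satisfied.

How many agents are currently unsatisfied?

6

Row 0: (0,1)@ 2/3 ok · (0,2)% 2/4 ok · (0,3)% 4/4 ok · (0,4)% 5/5 ok · (0,5)% 4/5 ok · (0,6)% 2/3 ok
Row 1: (1,0)@ 3/3 ok · (1,1)@ 3/5 ok · (1,3)% 6/6 ok · (1,4)% 7/7 ok · (1,5)% 6/7 ok · (1,6)@ 0/5 unhappy
Row 2: (2,1)@ 4/5 ok · (2,2)% 3/7 unhappy · (2,3)% 4/5 ok · (2,5)% 3/5 ok · (2,6)% 2/4 ok
Row 3: (3,1)@ 4/6 ok · (3,2)@ 4/8 ok · (3,3)% 2/5 unhappy · (3,6)@ 2/4 ok
Row 4: (4,0)@ 1/3 unhappy · (4,1)% 1/6 unhappy · (4,2)@ 4/7 ok · (4,3)@ 4/5 ok · (4,5)@ 4/4 ok · (4,6)@ 3/3 ok
Row 5: (5,1)% 1/4 unhappy · (5,2)@ 2/4 ok · (5,4)@ 2/2 ok · (5,6)@ 2/2 ok
Unsatisfied: (1,6), (2,2), (3,3), (4,0), (4,1), (5,1) — 6 in total.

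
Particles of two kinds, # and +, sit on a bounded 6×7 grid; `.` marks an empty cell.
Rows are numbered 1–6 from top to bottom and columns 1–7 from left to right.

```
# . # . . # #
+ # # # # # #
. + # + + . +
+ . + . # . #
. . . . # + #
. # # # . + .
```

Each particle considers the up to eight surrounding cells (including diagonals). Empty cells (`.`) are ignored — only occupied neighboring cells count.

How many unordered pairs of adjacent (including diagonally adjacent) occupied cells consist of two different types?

24

Scan each occupied cell's neighbors to the right and below (and the two forward diagonals) so each pair is counted once.
Row 1: #(1,1)–+(2,1)≠ #(1,1)–#(2,2)= #(1,3)–#(2,3)= #(1,3)–#(2,4)= #(1,3)–#(2,2)= #(1,6)–#(1,7)= #(1,6)–#(2,6)= #(1,6)–#(2,7)= #(1,6)–#(2,5)= #(1,7)–#(2,7)= #(1,7)–#(2,6)=  → 1/11 unlike.
Row 2: +(2,1)–#(2,2)≠ +(2,1)–+(3,2)= #(2,2)–#(2,3)= #(2,2)–+(3,2)≠ #(2,2)–#(3,3)= #(2,3)–#(2,4)= #(2,3)–#(3,3)= #(2,3)–+(3,4)≠ #(2,3)–+(3,2)≠ #(2,4)–#(2,5)= #(2,4)–+(3,4)≠ #(2,4)–+(3,5)≠ #(2,4)–#(3,3)= #(2,5)–#(2,6)= #(2,5)–+(3,5)≠ #(2,5)–+(3,4)≠ #(2,6)–#(2,7)= #(2,6)–+(3,7)≠ #(2,6)–+(3,5)≠ #(2,7)–+(3,7)≠  → 11/20 unlike.
Row 3: +(3,2)–#(3,3)≠ +(3,2)–+(4,3)= +(3,2)–+(4,1)= #(3,3)–+(3,4)≠ #(3,3)–+(4,3)≠ +(3,4)–+(3,5)= +(3,4)–#(4,5)≠ +(3,4)–+(4,3)= +(3,5)–#(4,5)≠ +(3,7)–#(4,7)≠  → 6/10 unlike.
Row 4: #(4,5)–#(5,5)= #(4,5)–+(5,6)≠ #(4,7)–#(5,7)= #(4,7)–+(5,6)≠  → 2/4 unlike.
Row 5: #(5,5)–+(5,6)≠ #(5,5)–+(6,6)≠ #(5,5)–#(6,4)= +(5,6)–#(5,7)≠ +(5,6)–+(6,6)= #(5,7)–+(6,6)≠  → 4/6 unlike.
Row 6: #(6,2)–#(6,3)= #(6,3)–#(6,4)=  → 0/2 unlike.
Total adjacent occupied pairs: 53; unlike-type pairs: 24.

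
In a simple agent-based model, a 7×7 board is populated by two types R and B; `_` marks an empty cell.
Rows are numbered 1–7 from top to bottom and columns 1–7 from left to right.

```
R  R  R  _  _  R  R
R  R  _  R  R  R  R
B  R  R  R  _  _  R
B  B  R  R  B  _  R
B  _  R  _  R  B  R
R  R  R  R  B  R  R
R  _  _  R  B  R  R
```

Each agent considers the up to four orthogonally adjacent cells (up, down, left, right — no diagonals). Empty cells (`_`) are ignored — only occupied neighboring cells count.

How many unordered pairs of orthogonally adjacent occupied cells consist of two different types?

Scan each occupied cell's neighbors to the right and below so each pair is counted once.
From row 1: 0 unlike of 7 pairs (running 0/7).
From row 2: 1 unlike of 8 pairs (running 1/15).
From row 3: 2 unlike of 8 pairs (running 3/23).
From row 4: 3 unlike of 8 pairs (running 6/31).
From row 5: 5 unlike of 7 pairs (running 11/38).
From row 6: 2 unlike of 11 pairs (running 13/49).
From row 7: 2 unlike of 3 pairs (running 15/52).
Total adjacent occupied pairs: 52; unlike-type pairs: 15.

15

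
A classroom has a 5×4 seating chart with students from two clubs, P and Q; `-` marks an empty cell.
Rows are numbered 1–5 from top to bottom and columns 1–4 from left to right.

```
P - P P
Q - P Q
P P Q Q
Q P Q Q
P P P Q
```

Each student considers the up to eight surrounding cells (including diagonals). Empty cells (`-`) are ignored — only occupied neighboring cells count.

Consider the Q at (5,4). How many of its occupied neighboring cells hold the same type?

2

Occupied neighbors of (5,4): (4,3)=Q, (4,4)=Q, (5,3)=P.
Same type (Q): 2 of 3.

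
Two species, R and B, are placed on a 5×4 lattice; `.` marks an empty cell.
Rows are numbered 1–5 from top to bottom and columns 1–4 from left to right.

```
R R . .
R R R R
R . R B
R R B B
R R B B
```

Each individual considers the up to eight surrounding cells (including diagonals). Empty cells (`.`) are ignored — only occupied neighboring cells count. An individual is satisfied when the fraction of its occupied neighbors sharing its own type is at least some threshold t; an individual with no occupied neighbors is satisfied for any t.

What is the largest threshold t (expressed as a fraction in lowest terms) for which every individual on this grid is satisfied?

Row 1: (1,1)R 3/3 · (1,2)R 4/4
Row 2: (2,1)R 4/4 · (2,2)R 6/6 · (2,3)R 4/5 · (2,4)R 2/3
Row 3: (3,1)R 4/4 · (3,3)R 4/7 · (3,4)B 2/5
Row 4: (4,1)R 4/4 · (4,2)R 5/7 · (4,3)B 4/7 · (4,4)B 4/5
Row 5: (5,1)R 3/3 · (5,2)R 3/5 · (5,3)B 3/5 · (5,4)B 3/3
The smallest same-type fraction is 2/5 at (3,4), which reduces to 2/5. Any threshold above that leaves this individual unsatisfied.

2/5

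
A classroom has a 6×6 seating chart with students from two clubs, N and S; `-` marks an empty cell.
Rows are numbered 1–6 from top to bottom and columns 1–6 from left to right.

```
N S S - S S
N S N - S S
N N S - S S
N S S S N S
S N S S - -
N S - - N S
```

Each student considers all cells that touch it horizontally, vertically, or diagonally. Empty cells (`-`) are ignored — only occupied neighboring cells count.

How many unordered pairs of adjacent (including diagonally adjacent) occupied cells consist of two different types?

30

Scan each occupied cell's neighbors to the right and below (and the two forward diagonals) so each pair is counted once.
Row 1: N(1,1)–S(1,2)≠ N(1,1)–N(2,1)= N(1,1)–S(2,2)≠ S(1,2)–S(1,3)= S(1,2)–S(2,2)= S(1,2)–N(2,3)≠ S(1,2)–N(2,1)≠ S(1,3)–N(2,3)≠ S(1,3)–S(2,2)= S(1,5)–S(1,6)= S(1,5)–S(2,5)= S(1,5)–S(2,6)= S(1,6)–S(2,6)= S(1,6)–S(2,5)=  → 5/14 unlike.
Row 2: N(2,1)–S(2,2)≠ N(2,1)–N(3,1)= N(2,1)–N(3,2)= S(2,2)–N(2,3)≠ S(2,2)–N(3,2)≠ S(2,2)–S(3,3)= S(2,2)–N(3,1)≠ N(2,3)–S(3,3)≠ N(2,3)–N(3,2)= S(2,5)–S(2,6)= S(2,5)–S(3,5)= S(2,5)–S(3,6)= S(2,6)–S(3,6)= S(2,6)–S(3,5)=  → 5/14 unlike.
Row 3: N(3,1)–N(3,2)= N(3,1)–N(4,1)= N(3,1)–S(4,2)≠ N(3,2)–S(3,3)≠ N(3,2)–S(4,2)≠ N(3,2)–S(4,3)≠ N(3,2)–N(4,1)= S(3,3)–S(4,3)= S(3,3)–S(4,4)= S(3,3)–S(4,2)= S(3,5)–S(3,6)= S(3,5)–N(4,5)≠ S(3,5)–S(4,6)= S(3,5)–S(4,4)= S(3,6)–S(4,6)= S(3,6)–N(4,5)≠  → 6/16 unlike.
Row 4: N(4,1)–S(4,2)≠ N(4,1)–S(5,1)≠ N(4,1)–N(5,2)= S(4,2)–S(4,3)= S(4,2)–N(5,2)≠ S(4,2)–S(5,3)= S(4,2)–S(5,1)= S(4,3)–S(4,4)= S(4,3)–S(5,3)= S(4,3)–S(5,4)= S(4,3)–N(5,2)≠ S(4,4)–N(4,5)≠ S(4,4)–S(5,4)= S(4,4)–S(5,3)= N(4,5)–S(4,6)≠ N(4,5)–S(5,4)≠  → 7/16 unlike.
Row 5: S(5,1)–N(5,2)≠ S(5,1)–N(6,1)≠ S(5,1)–S(6,2)= N(5,2)–S(5,3)≠ N(5,2)–S(6,2)≠ N(5,2)–N(6,1)= S(5,3)–S(5,4)= S(5,3)–S(6,2)= S(5,4)–N(6,5)≠  → 5/9 unlike.
Row 6: N(6,1)–S(6,2)≠ N(6,5)–S(6,6)≠  → 2/2 unlike.
Total adjacent occupied pairs: 71; unlike-type pairs: 30.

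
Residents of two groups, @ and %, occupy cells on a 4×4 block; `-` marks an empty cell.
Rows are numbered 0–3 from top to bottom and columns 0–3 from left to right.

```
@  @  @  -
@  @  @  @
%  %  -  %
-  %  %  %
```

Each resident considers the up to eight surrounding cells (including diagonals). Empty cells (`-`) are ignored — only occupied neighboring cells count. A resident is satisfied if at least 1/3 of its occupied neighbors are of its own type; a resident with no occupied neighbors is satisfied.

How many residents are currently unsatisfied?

0

(0,0)@ 3/3 satisfied
(0,1)@ 5/5 satisfied
(0,2)@ 4/4 satisfied
(1,0)@ 3/5 satisfied
(1,1)@ 5/7 satisfied
(1,2)@ 4/6 satisfied
(1,3)@ 2/3 satisfied
(2,0)% 2/4 satisfied
(2,1)% 3/6 satisfied
(2,3)% 2/4 satisfied
(3,1)% 3/3 satisfied
(3,2)% 4/4 satisfied
(3,3)% 2/2 satisfied
Every one meets the threshold.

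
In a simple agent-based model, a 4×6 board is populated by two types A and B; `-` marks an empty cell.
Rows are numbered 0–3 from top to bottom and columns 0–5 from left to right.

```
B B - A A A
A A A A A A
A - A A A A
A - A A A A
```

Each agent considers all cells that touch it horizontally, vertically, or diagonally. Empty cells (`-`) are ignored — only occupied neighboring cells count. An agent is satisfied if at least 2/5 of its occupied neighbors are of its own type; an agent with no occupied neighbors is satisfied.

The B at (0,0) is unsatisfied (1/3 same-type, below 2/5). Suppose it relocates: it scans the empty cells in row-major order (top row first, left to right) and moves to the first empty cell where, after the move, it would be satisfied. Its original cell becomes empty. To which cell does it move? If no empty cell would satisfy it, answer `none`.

none

Vacating (0,0). Empty cells in order:
  (0,2): 1/5 same-type → still unsatisfied.
  (2,1): 0/7 same-type → still unsatisfied.
  (3,1): 0/4 same-type → still unsatisfied.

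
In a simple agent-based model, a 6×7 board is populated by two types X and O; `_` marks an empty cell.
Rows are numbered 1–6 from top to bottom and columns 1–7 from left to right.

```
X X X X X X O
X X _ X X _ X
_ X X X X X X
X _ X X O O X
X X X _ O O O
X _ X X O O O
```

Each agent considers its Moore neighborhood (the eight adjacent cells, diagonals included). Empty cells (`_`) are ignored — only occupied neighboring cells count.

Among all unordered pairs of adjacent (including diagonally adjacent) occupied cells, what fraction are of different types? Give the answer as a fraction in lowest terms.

Scan each occupied cell's neighbors to the right and below (and the two forward diagonals) so each pair is counted once.
Row 1: X(1,1)–X(1,2)= X(1,1)–X(2,1)= X(1,1)–X(2,2)= X(1,2)–X(1,3)= X(1,2)–X(2,2)= X(1,2)–X(2,1)= X(1,3)–X(1,4)= X(1,3)–X(2,4)= X(1,3)–X(2,2)= X(1,4)–X(1,5)= X(1,4)–X(2,4)= X(1,4)–X(2,5)= X(1,5)–X(1,6)= X(1,5)–X(2,5)= X(1,5)–X(2,4)= X(1,6)–O(1,7)≠ X(1,6)–X(2,7)= X(1,6)–X(2,5)= O(1,7)–X(2,7)≠  → 2/19 unlike.
Row 2: X(2,1)–X(2,2)= X(2,1)–X(3,2)= X(2,2)–X(3,2)= X(2,2)–X(3,3)= X(2,4)–X(2,5)= X(2,4)–X(3,4)= X(2,4)–X(3,5)= X(2,4)–X(3,3)= X(2,5)–X(3,5)= X(2,5)–X(3,6)= X(2,5)–X(3,4)= X(2,7)–X(3,7)= X(2,7)–X(3,6)=  → 0/13 unlike.
Row 3: X(3,2)–X(3,3)= X(3,2)–X(4,3)= X(3,2)–X(4,1)= X(3,3)–X(3,4)= X(3,3)–X(4,3)= X(3,3)–X(4,4)= X(3,4)–X(3,5)= X(3,4)–X(4,4)= X(3,4)–O(4,5)≠ X(3,4)–X(4,3)= X(3,5)–X(3,6)= X(3,5)–O(4,5)≠ X(3,5)–O(4,6)≠ X(3,5)–X(4,4)= X(3,6)–X(3,7)= X(3,6)–O(4,6)≠ X(3,6)–X(4,7)= X(3,6)–O(4,5)≠ X(3,7)–X(4,7)= X(3,7)–O(4,6)≠  → 6/20 unlike.
Row 4: X(4,1)–X(5,1)= X(4,1)–X(5,2)= X(4,3)–X(4,4)= X(4,3)–X(5,3)= X(4,3)–X(5,2)= X(4,4)–O(4,5)≠ X(4,4)–O(5,5)≠ X(4,4)–X(5,3)= O(4,5)–O(4,6)= O(4,5)–O(5,5)= O(4,5)–O(5,6)= O(4,6)–X(4,7)≠ O(4,6)–O(5,6)= O(4,6)–O(5,7)= O(4,6)–O(5,5)= X(4,7)–O(5,7)≠ X(4,7)–O(5,6)≠  → 5/17 unlike.
Row 5: X(5,1)–X(5,2)= X(5,1)–X(6,1)= X(5,2)–X(5,3)= X(5,2)–X(6,3)= X(5,2)–X(6,1)= X(5,3)–X(6,3)= X(5,3)–X(6,4)= O(5,5)–O(5,6)= O(5,5)–O(6,5)= O(5,5)–O(6,6)= O(5,5)–X(6,4)≠ O(5,6)–O(5,7)= O(5,6)–O(6,6)= O(5,6)–O(6,7)= O(5,6)–O(6,5)= O(5,7)–O(6,7)= O(5,7)–O(6,6)=  → 1/17 unlike.
Row 6: X(6,3)–X(6,4)= X(6,4)–O(6,5)≠ O(6,5)–O(6,6)= O(6,6)–O(6,7)=  → 1/4 unlike.
Total adjacent occupied pairs: 90; unlike-type pairs: 15.
15/90 reduces to 1/6.

1/6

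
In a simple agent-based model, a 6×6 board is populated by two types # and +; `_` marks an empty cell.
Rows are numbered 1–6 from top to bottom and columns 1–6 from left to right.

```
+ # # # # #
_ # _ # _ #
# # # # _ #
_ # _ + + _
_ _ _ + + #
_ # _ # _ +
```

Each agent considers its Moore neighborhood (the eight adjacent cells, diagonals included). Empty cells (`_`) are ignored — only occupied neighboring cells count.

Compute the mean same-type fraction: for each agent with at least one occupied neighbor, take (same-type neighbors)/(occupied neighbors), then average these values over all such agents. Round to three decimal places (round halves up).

Row 1: (1,1)+ 0/2 · (1,2)# 2/3 · (1,3)# 4/4 · (1,4)# 3/3 · (1,5)# 4/4 · (1,6)# 2/2
Row 2: (2,2)# 5/6 · (2,4)# 5/5 · (2,6)# 3/3
Row 3: (3,1)# 3/3 · (3,2)# 4/4 · (3,3)# 5/6 · (3,4)# 2/4 · (3,6)# 1/2
Row 4: (4,2)# 3/3 · (4,4)+ 3/5 · (4,5)+ 3/6
Row 5: (5,4)+ 3/4 · (5,5)+ 4/6 · (5,6)# 0/3
Row 6: (6,2)# — no occupied neighbors · (6,4)# 0/2 · (6,6)+ 1/2
Sum over 22 agents: 0/2 + 2/3 + 4/4 + 3/3 + 4/4 + 2/2 + 5/6 + 5/5 + 3/3 + 3/3 + 4/4 + 5/6 + 2/4 + 1/2 + 3/3 + 3/5 + 3/6 + 3/4 + 4/6 + 0/3 + 0/2 + 1/2 = 307/20; mean = 307/20 ÷ 22 = 307/440 = 0.697727… → 0.698.

0.698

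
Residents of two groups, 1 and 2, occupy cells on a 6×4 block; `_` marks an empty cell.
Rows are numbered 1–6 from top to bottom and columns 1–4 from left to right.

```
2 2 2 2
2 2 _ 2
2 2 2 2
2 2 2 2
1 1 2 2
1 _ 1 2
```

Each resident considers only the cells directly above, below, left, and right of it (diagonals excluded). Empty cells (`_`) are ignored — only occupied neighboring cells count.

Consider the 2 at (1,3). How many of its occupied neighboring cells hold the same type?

2

Occupied neighbors of (1,3): (1,2)=2, (1,4)=2.
Same type (2): 2 of 2.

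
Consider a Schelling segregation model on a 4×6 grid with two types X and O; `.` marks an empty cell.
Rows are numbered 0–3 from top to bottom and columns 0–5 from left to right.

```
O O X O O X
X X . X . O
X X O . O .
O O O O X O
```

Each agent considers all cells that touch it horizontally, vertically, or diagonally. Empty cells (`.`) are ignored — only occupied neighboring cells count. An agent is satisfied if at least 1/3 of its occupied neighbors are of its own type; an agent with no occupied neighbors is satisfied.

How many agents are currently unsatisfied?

4

Row 0: (0,0)O 1/3 ok · (0,1)O 1/4 unhappy · (0,2)X 2/4 ok · (0,3)O 1/3 ok · (0,4)O 2/4 ok · (0,5)X 0/2 unhappy
Row 1: (1,0)X 3/5 ok · (1,1)X 4/7 ok · (1,3)X 1/5 unhappy · (1,5)O 2/3 ok
Row 2: (2,0)X 3/5 ok · (2,1)X 3/7 ok · (2,2)O 3/6 ok · (2,4)O 3/5 ok
Row 3: (3,0)O 1/3 ok · (3,1)O 3/5 ok · (3,2)O 3/4 ok · (3,3)O 3/4 ok · (3,4)X 0/3 unhappy · (3,5)O 1/2 ok
Unsatisfied: (0,1), (0,5), (1,3), (3,4) — 4 in total.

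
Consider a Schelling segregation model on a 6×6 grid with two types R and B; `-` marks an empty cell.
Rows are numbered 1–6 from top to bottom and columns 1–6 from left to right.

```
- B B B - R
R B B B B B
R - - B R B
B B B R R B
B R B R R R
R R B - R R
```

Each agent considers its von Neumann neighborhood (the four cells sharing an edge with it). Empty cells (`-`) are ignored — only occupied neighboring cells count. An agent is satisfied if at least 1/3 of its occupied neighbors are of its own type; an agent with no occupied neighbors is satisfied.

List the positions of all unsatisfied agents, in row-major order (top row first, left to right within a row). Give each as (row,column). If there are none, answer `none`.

Row 1: (1,2)B 2/2 ok · (1,3)B 3/3 ok · (1,4)B 2/2 ok · (1,6)R 0/1 unhappy
Row 2: (2,1)R 1/2 ok · (2,2)B 2/3 ok · (2,3)B 3/3 ok · (2,4)B 4/4 ok · (2,5)B 2/3 ok · (2,6)B 2/3 ok
Row 3: (3,1)R 1/2 ok · (3,4)B 1/3 ok · (3,5)R 1/4 unhappy · (3,6)B 2/3 ok
Row 4: (4,1)B 2/3 ok · (4,2)B 2/3 ok · (4,3)B 2/3 ok · (4,4)R 2/4 ok · (4,5)R 3/4 ok · (4,6)B 1/3 ok
Row 5: (5,1)B 1/3 ok · (5,2)R 1/4 unhappy · (5,3)B 2/4 ok · (5,4)R 2/3 ok · (5,5)R 4/4 ok · (5,6)R 2/3 ok
Row 6: (6,1)R 1/2 ok · (6,2)R 2/3 ok · (6,3)B 1/2 ok · (6,5)R 2/2 ok · (6,6)R 2/2 ok

(1,6), (3,5), (5,2)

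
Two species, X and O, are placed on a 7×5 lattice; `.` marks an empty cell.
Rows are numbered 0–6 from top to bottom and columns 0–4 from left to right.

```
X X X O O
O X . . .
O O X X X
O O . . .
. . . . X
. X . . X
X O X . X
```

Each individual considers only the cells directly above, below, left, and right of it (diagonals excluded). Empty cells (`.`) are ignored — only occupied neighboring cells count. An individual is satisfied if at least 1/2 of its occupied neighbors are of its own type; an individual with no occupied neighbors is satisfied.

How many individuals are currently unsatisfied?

6

(0,0)X 1/2 ok
(0,1)X 3/3 ok
(0,2)X 1/2 ok
(0,3)O 1/2 ok
(0,4)O 1/1 ok
(1,0)O 1/3 unhappy
(1,1)X 1/3 unhappy
(2,0)O 3/3 ok
(2,1)O 2/4 ok
(2,2)X 1/2 ok
(2,3)X 2/2 ok
(2,4)X 1/1 ok
(3,0)O 2/2 ok
(3,1)O 2/2 ok
(4,4)X 1/1 ok
(5,1)X 0/1 unhappy
(5,4)X 2/2 ok
(6,0)X 0/1 unhappy
(6,1)O 0/3 unhappy
(6,2)X 0/1 unhappy
(6,4)X 1/1 ok
Unsatisfied: (1,0), (1,1), (5,1), (6,0), (6,1), (6,2) — 6 in total.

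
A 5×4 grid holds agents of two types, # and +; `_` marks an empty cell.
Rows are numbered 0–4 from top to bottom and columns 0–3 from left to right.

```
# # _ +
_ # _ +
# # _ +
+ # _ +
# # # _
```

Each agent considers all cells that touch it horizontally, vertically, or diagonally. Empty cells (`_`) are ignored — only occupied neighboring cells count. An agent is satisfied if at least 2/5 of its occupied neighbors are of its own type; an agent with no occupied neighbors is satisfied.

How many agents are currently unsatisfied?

1

(0,0)# 2/2 ✓
(0,1)# 2/2 ✓
(0,3)+ 1/1 ✓
(1,1)# 4/4 ✓
(1,3)+ 2/2 ✓
(2,0)# 3/4 ✓
(2,1)# 3/4 ✓
(2,3)+ 2/2 ✓
(3,0)+ 0/5 ✗
(3,1)# 5/6 ✓
(3,3)+ 1/2 ✓
(4,0)# 2/3 ✓
(4,1)# 3/4 ✓
(4,2)# 2/3 ✓
Unsatisfied: (3,0) — 1 in total.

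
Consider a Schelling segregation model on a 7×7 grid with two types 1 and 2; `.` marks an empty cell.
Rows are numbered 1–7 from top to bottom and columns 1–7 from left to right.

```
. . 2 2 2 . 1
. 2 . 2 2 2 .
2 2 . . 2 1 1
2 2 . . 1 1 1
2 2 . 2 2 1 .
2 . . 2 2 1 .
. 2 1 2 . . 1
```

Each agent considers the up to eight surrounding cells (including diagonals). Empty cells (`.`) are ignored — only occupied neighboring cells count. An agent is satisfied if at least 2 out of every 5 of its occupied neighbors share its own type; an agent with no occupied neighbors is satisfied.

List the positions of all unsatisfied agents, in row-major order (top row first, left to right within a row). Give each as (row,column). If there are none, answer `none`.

(1,3)2 3/3 ok
(1,4)2 4/4 ok
(1,5)2 4/4 ok
(1,7)1 0/1 unhappy
(2,2)2 3/3 ok
(2,4)2 5/5 ok
(2,5)2 5/6 ok
(2,6)2 3/6 ok
(3,1)2 4/4 ok
(3,2)2 4/4 ok
(3,5)2 3/6 ok
(3,6)1 4/7 ok
(3,7)1 3/4 ok
(4,1)2 5/5 ok
(4,2)2 5/5 ok
(4,5)1 3/6 ok
(4,6)1 5/7 ok
(4,7)1 4/4 ok
(5,1)2 4/4 ok
(5,2)2 4/4 ok
(5,4)2 3/4 ok
(5,5)2 3/7 ok
(5,6)1 4/6 ok
(6,1)2 3/3 ok
(6,4)2 4/5 ok
(6,5)2 4/6 ok
(6,6)1 2/4 ok
(7,2)2 1/2 ok
(7,3)1 0/3 unhappy
(7,4)2 2/3 ok
(7,7)1 1/1 ok

(1,7), (7,3)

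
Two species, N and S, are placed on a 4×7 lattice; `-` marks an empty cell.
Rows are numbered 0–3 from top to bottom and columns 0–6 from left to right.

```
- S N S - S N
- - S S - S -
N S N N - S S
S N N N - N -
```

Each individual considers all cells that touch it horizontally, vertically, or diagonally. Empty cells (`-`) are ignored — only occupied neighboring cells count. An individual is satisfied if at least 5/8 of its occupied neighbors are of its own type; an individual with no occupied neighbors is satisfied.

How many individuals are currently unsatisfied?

(0,1)S 1/2 unhappy
(0,2)N 0/4 unhappy
(0,3)S 2/3 ok
(0,5)S 1/2 unhappy
(0,6)N 0/2 unhappy
(1,2)S 4/7 unhappy
(1,3)S 2/5 unhappy
(1,5)S 3/4 ok
(2,0)N 1/3 unhappy
(2,1)S 2/6 unhappy
(2,2)N 4/7 unhappy
(2,3)N 3/5 unhappy
(2,5)S 2/3 ok
(2,6)S 2/3 ok
(3,0)S 1/3 unhappy
(3,1)N 3/5 unhappy
(3,2)N 4/5 ok
(3,3)N 3/3 ok
(3,5)N 0/2 unhappy
Unsatisfied: (0,1), (0,2), (0,5), (0,6), (1,2), (1,3), (2,0), (2,1), (2,2), (2,3), (3,0), (3,1), (3,5) — 13 in total.

13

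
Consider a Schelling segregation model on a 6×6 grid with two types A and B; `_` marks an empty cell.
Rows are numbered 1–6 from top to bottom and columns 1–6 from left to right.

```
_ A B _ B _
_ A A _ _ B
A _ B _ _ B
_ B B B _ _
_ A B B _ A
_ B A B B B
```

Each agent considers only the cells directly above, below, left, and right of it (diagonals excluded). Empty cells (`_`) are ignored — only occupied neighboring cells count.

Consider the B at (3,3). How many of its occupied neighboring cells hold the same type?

Occupied neighbors of (3,3): (2,3)=A, (4,3)=B.
Same type (B): 1 of 2.

1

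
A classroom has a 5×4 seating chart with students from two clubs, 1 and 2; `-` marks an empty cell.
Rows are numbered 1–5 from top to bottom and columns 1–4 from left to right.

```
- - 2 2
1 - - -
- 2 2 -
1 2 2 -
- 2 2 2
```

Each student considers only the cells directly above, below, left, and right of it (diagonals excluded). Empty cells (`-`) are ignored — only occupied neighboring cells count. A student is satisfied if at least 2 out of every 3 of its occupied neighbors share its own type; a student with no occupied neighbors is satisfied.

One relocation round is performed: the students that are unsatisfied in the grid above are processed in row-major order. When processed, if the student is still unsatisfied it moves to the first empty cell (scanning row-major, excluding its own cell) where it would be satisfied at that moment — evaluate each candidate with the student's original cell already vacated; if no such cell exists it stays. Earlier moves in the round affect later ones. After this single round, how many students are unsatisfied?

0

Initially unsatisfied (in order): (4,1).
  (4,1) → (1,1).
Resulting grid:
1 - 2 2
1 - - -
- 2 2 -
- 2 2 -
- 2 2 2
All satisfied now.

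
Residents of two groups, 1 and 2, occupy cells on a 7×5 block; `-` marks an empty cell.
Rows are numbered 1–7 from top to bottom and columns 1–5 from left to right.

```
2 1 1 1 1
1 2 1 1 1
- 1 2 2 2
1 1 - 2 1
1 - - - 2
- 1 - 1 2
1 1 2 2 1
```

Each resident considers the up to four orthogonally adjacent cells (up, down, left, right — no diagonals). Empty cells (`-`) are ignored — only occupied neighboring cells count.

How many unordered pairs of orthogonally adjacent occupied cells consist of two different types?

18

Scan each occupied cell's neighbors to the right and below so each pair is counted once.
Row 1: 2(1,1)–1(1,2)≠ 2(1,1)–1(2,1)≠ 1(1,2)–1(1,3)= 1(1,2)–2(2,2)≠ 1(1,3)–1(1,4)= 1(1,3)–1(2,3)= 1(1,4)–1(1,5)= 1(1,4)–1(2,4)= 1(1,5)–1(2,5)=  → 3/9 unlike.
Row 2: 1(2,1)–2(2,2)≠ 2(2,2)–1(2,3)≠ 2(2,2)–1(3,2)≠ 1(2,3)–1(2,4)= 1(2,3)–2(3,3)≠ 1(2,4)–1(2,5)= 1(2,4)–2(3,4)≠ 1(2,5)–2(3,5)≠  → 6/8 unlike.
Row 3: 1(3,2)–2(3,3)≠ 1(3,2)–1(4,2)= 2(3,3)–2(3,4)= 2(3,4)–2(3,5)= 2(3,4)–2(4,4)= 2(3,5)–1(4,5)≠  → 2/6 unlike.
Row 4: 1(4,1)–1(4,2)= 1(4,1)–1(5,1)= 2(4,4)–1(4,5)≠ 1(4,5)–2(5,5)≠  → 2/4 unlike.
Row 5: 2(5,5)–2(6,5)=  → 0/1 unlike.
Row 6: 1(6,2)–1(7,2)= 1(6,4)–2(6,5)≠ 1(6,4)–2(7,4)≠ 2(6,5)–1(7,5)≠  → 3/4 unlike.
Row 7: 1(7,1)–1(7,2)= 1(7,2)–2(7,3)≠ 2(7,3)–2(7,4)= 2(7,4)–1(7,5)≠  → 2/4 unlike.
Total adjacent occupied pairs: 36; unlike-type pairs: 18.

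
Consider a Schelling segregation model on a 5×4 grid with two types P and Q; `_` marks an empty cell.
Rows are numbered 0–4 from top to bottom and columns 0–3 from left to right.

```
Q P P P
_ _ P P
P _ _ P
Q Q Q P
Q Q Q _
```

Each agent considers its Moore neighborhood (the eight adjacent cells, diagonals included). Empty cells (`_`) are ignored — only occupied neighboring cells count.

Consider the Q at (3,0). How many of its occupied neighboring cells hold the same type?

3

Occupied neighbors of (3,0): (2,0)=P, (3,1)=Q, (4,0)=Q, (4,1)=Q.
Same type (Q): 3 of 4.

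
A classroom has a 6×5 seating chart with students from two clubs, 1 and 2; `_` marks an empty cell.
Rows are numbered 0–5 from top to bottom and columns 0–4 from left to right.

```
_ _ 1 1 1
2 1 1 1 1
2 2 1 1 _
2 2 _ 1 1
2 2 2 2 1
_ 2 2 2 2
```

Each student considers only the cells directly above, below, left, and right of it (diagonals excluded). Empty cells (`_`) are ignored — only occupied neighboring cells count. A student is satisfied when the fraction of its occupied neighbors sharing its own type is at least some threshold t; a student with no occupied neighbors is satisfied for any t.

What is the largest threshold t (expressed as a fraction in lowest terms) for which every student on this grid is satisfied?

1/3

(0,2)1 2/2
(0,3)1 3/3
(0,4)1 2/2
(1,0)2 1/2
(1,1)1 1/3
(1,2)1 4/4
(1,3)1 4/4
(1,4)1 2/2
(2,0)2 3/3
(2,1)2 2/4
(2,2)1 2/3
(2,3)1 3/3
(3,0)2 3/3
(3,1)2 3/3
(3,3)1 2/3
(3,4)1 2/2
(4,0)2 2/2
(4,1)2 4/4
(4,2)2 3/3
(4,3)2 2/4
(4,4)1 1/3
(5,1)2 2/2
(5,2)2 3/3
(5,3)2 3/3
(5,4)2 1/2
The smallest same-type fraction is 1/3 at (1,1), which reduces to 1/3. Any threshold above that leaves this student unsatisfied.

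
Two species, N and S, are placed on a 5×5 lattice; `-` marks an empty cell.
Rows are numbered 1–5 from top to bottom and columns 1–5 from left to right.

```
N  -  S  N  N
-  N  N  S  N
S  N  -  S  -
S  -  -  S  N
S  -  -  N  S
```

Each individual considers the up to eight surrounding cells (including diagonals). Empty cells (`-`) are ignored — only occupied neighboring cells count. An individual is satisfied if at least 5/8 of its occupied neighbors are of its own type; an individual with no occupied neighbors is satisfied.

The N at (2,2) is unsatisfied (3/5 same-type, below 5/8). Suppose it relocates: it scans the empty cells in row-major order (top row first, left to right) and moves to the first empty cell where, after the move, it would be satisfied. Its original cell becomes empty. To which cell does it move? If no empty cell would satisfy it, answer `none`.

(1,2)

Vacating (2,2). Empty cells in order:
  (1,2): 2/3 same-type → satisfied — stop here.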